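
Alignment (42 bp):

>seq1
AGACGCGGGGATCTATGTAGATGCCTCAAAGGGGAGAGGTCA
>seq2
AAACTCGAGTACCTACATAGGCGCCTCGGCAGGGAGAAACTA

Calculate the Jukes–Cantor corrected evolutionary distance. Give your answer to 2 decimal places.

0.58

The sequences differ at 17 of 42 sites, so p = 17/42 ≈ 0.404762.
d = −(3/4) ln(1 − 4p/3) = −0.75 ln(1 − 0.539683) = −0.75 ln(0.460317)
  = −0.75 × (-0.775840) = 0.581880 substitutions/site.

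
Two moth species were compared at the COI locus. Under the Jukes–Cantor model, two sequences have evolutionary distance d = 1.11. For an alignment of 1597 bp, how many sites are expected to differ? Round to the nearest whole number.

Invert JC69: p = (3/4)(1 − e^(−4d/3)) = 0.75 × (1 − e^(-1.48)) = 0.75 × (1 − 0.227638) = 0.579272.
Expected differing sites = pL ≈ 0.579272 × 1597 = 925.097384 ≈ 925.

925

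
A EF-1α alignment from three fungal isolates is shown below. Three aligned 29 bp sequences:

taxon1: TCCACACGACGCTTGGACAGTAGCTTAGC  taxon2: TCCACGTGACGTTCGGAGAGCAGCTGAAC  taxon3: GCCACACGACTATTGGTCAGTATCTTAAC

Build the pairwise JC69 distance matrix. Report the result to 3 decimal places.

taxon1–taxon2: 8/29 sites differ → p ≈ 0.275862, d = −0.75 ln(1 − 0.367816) = 0.343931 ≈ 0.344.
taxon1–taxon3: 6/29 sites differ → p ≈ 0.206897, d = −0.75 ln(1 − 0.275863) = 0.242081 ≈ 0.242.
taxon2–taxon3: 11/29 sites differ → p ≈ 0.37931, d = −0.75 ln(1 − 0.505747) = 0.528531 ≈ 0.529.

d(taxon1,taxon2) = 0.344, d(taxon1,taxon3) = 0.242, d(taxon2,taxon3) = 0.529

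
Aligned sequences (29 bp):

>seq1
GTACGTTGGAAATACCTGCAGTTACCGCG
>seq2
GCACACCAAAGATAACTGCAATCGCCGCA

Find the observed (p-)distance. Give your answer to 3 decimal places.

0.414

The sequences differ at 12 of 29 positions.
p = 12/29 = 0.413793… ≈ 0.414 (to 3 d.p.).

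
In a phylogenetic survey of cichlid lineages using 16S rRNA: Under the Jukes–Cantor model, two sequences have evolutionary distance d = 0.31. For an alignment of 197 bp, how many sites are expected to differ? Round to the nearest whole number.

50

Invert JC69: p = (3/4)(1 − e^(−4d/3)) = 0.75 × (1 − e^(-0.413333)) = 0.75 × (1 − 0.661442) = 0.253919.
Expected differing sites = pL ≈ 0.253919 × 197 = 50.022043 ≈ 50.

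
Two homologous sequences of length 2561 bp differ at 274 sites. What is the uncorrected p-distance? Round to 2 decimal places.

0.11

p = 274/2561 = 0.106989… ≈ 0.11 (to 2 d.p.).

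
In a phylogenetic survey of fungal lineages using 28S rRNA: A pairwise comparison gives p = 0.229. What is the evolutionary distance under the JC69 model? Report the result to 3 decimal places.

d = −(3/4) ln(1 − 4p/3) = −0.75 ln(1 − 0.305333) = −0.75 ln(0.694667)
  = −0.75 × (-0.364323) = 0.273242 substitutions/site.

0.273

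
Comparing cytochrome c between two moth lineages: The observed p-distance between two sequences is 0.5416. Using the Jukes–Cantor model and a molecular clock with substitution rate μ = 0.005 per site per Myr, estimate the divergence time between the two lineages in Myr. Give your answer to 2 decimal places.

d = −(3/4) ln(1 − 4p/3) = −0.75 ln(1 − 0.722133) = −0.75 ln(0.277867)
  = −0.75 × (-1.280613) = 0.960460 substitutions/site.
Under a molecular clock d = 2μt, so t = d/(2μ) = 0.960460 / (2 × 0.005) = 96.05 Myr.

96.05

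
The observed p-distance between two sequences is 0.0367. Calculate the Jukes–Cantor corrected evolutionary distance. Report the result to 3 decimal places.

d = −(3/4) ln(1 − 4p/3) = −0.75 ln(1 − 0.048933) = −0.75 ln(0.951067)
  = −0.75 × (-0.050171) = 0.037628 substitutions/site.

0.038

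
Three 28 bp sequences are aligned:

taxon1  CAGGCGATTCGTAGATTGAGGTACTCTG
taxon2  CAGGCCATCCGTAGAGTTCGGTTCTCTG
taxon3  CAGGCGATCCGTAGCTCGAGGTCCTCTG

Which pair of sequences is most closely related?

taxon1 and taxon3

taxon1–taxon2: 6/28 differ, p = 0.214, d = 0.252.
taxon1–taxon3: 4/28 differ, p = 0.143, d = 0.158.
taxon2–taxon3: 7/28 differ, p = 0.250, d = 0.304.
The smallest distance is between taxon1 and taxon3.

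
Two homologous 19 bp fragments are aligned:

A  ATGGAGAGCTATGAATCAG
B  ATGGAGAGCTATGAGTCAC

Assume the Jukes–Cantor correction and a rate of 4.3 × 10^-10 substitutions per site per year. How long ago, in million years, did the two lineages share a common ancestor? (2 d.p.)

The sequences differ at 2 of 19 sites (15, 19), so p = 2/19 ≈ 0.105263.
d = −(3/4) ln(1 − 4p/3) = −0.75 ln(1 − 0.140351) = −0.75 ln(0.859649)
  = −0.75 × (-0.151231) = 0.113423 substitutions/site.
Under a molecular clock d = 2μt, so t = d/(2μ) = 0.113423 / (2 × 4.3 × 10^-10) = 131.89 million years.

131.89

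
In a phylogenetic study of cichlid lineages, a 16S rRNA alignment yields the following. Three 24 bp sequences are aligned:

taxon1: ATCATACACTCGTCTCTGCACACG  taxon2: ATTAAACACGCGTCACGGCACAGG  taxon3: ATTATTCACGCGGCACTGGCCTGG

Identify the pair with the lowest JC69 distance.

taxon1 and taxon2

taxon1–taxon2: 6/24 differ, p = 0.250, d = 0.304.
taxon1–taxon3: 9/24 differ, p = 0.375, d = 0.520.
taxon2–taxon3: 7/24 differ, p = 0.292, d = 0.369.
The smallest distance is between taxon1 and taxon2.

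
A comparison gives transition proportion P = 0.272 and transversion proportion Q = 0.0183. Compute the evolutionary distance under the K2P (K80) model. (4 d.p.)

Under the Kimura two-parameter model, d = −½ ln(1 − 2P − Q) − ¼ ln(1 − 2Q).
1 − 2P − Q = 0.4377, giving −½ ln(0.4377) = 0.413111.
1 − 2Q = 0.9634, giving −¼ ln(0.9634) = 0.009322.
d = 0.413111 + 0.009322 = 0.422433.

0.4224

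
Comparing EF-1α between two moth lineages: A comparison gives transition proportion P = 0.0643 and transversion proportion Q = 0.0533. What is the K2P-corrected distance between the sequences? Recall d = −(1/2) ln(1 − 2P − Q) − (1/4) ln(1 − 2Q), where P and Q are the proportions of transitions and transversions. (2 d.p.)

0.13

Under the Kimura two-parameter model, d = −½ ln(1 − 2P − Q) − ¼ ln(1 − 2Q).
1 − 2P − Q = 0.8181, giving −½ ln(0.8181) = 0.100385.
1 − 2Q = 0.8934, giving −¼ ln(0.8934) = 0.028180.
d = 0.100385 + 0.028180 = 0.128565.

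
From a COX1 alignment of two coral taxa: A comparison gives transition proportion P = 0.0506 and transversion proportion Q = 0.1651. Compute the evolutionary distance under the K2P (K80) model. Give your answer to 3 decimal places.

0.255

Under the Kimura two-parameter model, d = −½ ln(1 − 2P − Q) − ¼ ln(1 − 2Q).
1 − 2P − Q = 0.7337, giving −½ ln(0.7337) = 0.154828.
1 − 2Q = 0.6698, giving −¼ ln(0.6698) = 0.100194.
d = 0.154828 + 0.100194 = 0.255022.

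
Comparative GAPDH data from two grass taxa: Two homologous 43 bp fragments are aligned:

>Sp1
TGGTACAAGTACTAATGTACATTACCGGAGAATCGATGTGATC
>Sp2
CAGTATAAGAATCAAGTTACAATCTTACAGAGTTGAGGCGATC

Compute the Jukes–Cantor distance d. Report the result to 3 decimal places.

The sequences differ at 18 of 43 sites, so p = 18/43 ≈ 0.418605.
d = −(3/4) ln(1 − 4p/3) = −0.75 ln(1 − 0.55814) = −0.75 ln(0.44186)
  = −0.75 × (-0.816762) = 0.612572 substitutions/site.

0.613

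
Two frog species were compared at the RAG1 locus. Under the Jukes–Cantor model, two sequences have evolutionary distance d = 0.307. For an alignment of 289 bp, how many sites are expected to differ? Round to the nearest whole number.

Invert JC69: p = (3/4)(1 − e^(−4d/3)) = 0.75 × (1 − e^(-0.409333)) = 0.75 × (1 − 0.664093) = 0.251930.
Expected differing sites = pL ≈ 0.251930 × 289 = 72.80777 ≈ 73.

73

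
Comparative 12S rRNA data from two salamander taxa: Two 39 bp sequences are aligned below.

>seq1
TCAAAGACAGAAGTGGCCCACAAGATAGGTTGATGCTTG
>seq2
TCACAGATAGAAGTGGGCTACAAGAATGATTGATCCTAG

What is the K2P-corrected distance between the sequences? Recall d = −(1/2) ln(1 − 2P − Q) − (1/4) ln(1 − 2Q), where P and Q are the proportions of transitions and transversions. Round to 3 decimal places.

0.276

Of 39 sites, 3 differences are transitions and 6 are transversions, so P = 3/39 ≈ 0.076923 and Q = 6/39 ≈ 0.153846.
Under the Kimura two-parameter model, d = −½ ln(1 − 2P − Q) − ¼ ln(1 − 2Q).
1 − 2P − Q = 0.692308, giving −½ ln(0.692308) = 0.183862.
1 − 2Q = 0.692308, giving −¼ ln(0.692308) = 0.091931.
d = 0.183862 + 0.091931 = 0.275793.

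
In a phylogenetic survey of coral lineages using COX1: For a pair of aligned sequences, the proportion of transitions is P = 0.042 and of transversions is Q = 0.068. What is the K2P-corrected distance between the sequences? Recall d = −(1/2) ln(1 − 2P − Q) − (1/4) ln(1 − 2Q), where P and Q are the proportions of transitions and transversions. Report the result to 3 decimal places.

0.119

Under the Kimura two-parameter model, d = −½ ln(1 − 2P − Q) − ¼ ln(1 − 2Q).
1 − 2P − Q = 0.848, giving −½ ln(0.848) = 0.082437.
1 − 2Q = 0.864, giving −¼ ln(0.864) = 0.036546.
d = 0.082437 + 0.036546 = 0.118983.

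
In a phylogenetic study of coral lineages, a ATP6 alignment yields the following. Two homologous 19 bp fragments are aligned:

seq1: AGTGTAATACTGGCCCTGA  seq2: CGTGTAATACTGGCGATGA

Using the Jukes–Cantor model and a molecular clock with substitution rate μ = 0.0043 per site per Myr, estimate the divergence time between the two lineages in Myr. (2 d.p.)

20.62

The sequences differ at 3 of 19 sites (1, 15, 16), so p = 3/19 ≈ 0.157895.
d = −(3/4) ln(1 − 4p/3) = −0.75 ln(1 − 0.210527) = −0.75 ln(0.789473)
  = −0.75 × (-0.236390) = 0.177293 substitutions/site.
Under a molecular clock d = 2μt, so t = d/(2μ) = 0.177293 / (2 × 0.0043) = 20.62 Myr.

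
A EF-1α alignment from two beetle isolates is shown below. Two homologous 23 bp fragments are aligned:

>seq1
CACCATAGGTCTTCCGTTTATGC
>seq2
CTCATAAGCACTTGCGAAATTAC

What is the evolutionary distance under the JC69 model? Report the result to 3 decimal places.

The sequences differ at 12 of 23 sites, so p = 12/23 ≈ 0.521739.
d = −(3/4) ln(1 − 4p/3) = −0.75 ln(1 − 0.695652) = −0.75 ln(0.304348)
  = −0.75 × (-1.189583) = 0.892187 substitutions/site.

0.892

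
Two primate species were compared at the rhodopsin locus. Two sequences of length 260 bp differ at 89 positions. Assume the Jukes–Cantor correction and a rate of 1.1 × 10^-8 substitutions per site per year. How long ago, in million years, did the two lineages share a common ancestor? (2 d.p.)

20.78

p = 89/260 ≈ 0.342308.
d = −(3/4) ln(1 − 4p/3) = −0.75 ln(1 − 0.456411) = −0.75 ln(0.543589)
  = −0.75 × (-0.609562) = 0.457172 substitutions/site.
Under a molecular clock d = 2μt, so t = d/(2μ) = 0.457172 / (2 × 1.1 × 10^-8) = 20.78 million years.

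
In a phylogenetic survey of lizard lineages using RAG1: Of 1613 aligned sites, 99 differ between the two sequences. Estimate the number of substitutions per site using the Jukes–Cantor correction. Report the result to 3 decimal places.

0.064

p = 99/1613 ≈ 0.061376.
d = −(3/4) ln(1 − 4p/3) = −0.75 ln(1 − 0.081835) = −0.75 ln(0.918165)
  = −0.75 × (-0.085378) = 0.064034 substitutions/site.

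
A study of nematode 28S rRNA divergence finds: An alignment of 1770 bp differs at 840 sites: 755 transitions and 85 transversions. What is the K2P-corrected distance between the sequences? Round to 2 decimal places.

1.18

P = 755/1770 ≈ 0.426554 and Q = 85/1770 ≈ 0.048023.
Under the Kimura two-parameter model, d = −½ ln(1 − 2P − Q) − ¼ ln(1 − 2Q).
1 − 2P − Q = 0.098869, giving −½ ln(0.098869) = 1.156980.
1 − 2Q = 0.903954, giving −¼ ln(0.903954) = 0.025244.
d = 1.156980 + 0.025244 = 1.182224.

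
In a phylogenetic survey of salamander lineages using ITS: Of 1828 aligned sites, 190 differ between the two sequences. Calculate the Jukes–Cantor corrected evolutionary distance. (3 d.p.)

0.112

p = 190/1828 ≈ 0.103939.
d = −(3/4) ln(1 − 4p/3) = −0.75 ln(1 − 0.138585) = −0.75 ln(0.861415)
  = −0.75 × (-0.149179) = 0.111884 substitutions/site.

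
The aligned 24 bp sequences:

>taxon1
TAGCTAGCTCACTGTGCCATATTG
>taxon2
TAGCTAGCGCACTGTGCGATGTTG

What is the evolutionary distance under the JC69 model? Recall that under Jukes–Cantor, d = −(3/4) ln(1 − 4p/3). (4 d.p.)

0.1367

The sequences differ at 3 of 24 sites (9, 18, 21), so p = 3/24 = 0.125.
d = −(3/4) ln(1 − 4p/3) = −0.75 ln(1 − 0.166667) = −0.75 ln(0.833333)
  = −0.75 × (-0.182322) = 0.136742 substitutions/site.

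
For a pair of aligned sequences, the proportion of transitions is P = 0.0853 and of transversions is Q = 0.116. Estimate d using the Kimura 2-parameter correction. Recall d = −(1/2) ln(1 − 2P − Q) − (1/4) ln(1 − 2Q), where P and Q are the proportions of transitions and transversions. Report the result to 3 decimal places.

0.235

Under the Kimura two-parameter model, d = −½ ln(1 − 2P − Q) − ¼ ln(1 − 2Q).
1 − 2P − Q = 0.7134, giving −½ ln(0.7134) = 0.168857.
1 − 2Q = 0.768, giving −¼ ln(0.768) = 0.065991.
d = 0.168857 + 0.065991 = 0.234848.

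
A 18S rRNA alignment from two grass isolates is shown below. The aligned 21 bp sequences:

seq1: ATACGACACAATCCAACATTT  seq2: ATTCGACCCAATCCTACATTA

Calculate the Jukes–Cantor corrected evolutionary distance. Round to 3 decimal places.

The sequences differ at 4 of 21 sites (3, 8, 15, 21), so p = 4/21 ≈ 0.190476.
d = −(3/4) ln(1 − 4p/3) = −0.75 ln(1 − 0.253968) = −0.75 ln(0.746032)
  = −0.75 × (-0.292987) = 0.219740 substitutions/site.

0.220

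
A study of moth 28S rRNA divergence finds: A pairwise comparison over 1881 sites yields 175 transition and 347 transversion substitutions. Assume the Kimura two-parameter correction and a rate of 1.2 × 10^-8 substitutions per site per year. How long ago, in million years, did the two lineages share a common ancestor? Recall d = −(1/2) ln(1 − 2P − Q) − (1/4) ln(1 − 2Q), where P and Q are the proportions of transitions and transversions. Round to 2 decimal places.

14.44

P = 175/1881 ≈ 0.093036 and Q = 347/1881 ≈ 0.184476.
Under the Kimura two-parameter model, d = −½ ln(1 − 2P − Q) − ¼ ln(1 − 2Q).
1 − 2P − Q = 0.629452, giving −½ ln(0.629452) = 0.231453.
1 − 2Q = 0.631048, giving −¼ ln(0.631048) = 0.115093.
d = 0.231453 + 0.115093 = 0.346546.
Under a molecular clock d = 2μt, so t = d/(2μ) = 0.346546 / (2 × 1.2 × 10^-8) = 14.44 million years.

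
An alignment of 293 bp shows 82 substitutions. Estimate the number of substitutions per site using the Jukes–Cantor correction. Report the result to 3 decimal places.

0.350

p = 82/293 ≈ 0.279863.
d = −(3/4) ln(1 − 4p/3) = −0.75 ln(1 − 0.373151) = −0.75 ln(0.626849)
  = −0.75 × (-0.467050) = 0.350288 substitutions/site.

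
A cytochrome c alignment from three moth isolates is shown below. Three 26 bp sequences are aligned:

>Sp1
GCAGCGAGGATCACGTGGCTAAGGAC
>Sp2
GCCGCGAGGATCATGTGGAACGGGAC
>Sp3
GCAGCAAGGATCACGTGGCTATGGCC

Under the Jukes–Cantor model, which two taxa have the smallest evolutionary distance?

Sp1–Sp2: 6/26 differ, p = 0.231, d = 0.276.
Sp1–Sp3: 3/26 differ, p = 0.115, d = 0.125.
Sp2–Sp3: 8/26 differ, p = 0.308, d = 0.396.
The smallest distance is between Sp1 and Sp3.

Sp1 and Sp3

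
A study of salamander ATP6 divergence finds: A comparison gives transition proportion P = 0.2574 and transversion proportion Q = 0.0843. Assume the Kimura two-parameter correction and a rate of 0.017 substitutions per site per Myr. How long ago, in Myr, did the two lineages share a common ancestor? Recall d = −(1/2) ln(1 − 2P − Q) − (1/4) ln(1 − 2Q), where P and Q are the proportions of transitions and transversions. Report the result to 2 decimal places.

14.80

Under the Kimura two-parameter model, d = −½ ln(1 − 2P − Q) − ¼ ln(1 − 2Q).
1 − 2P − Q = 0.4009, giving −½ ln(0.4009) = 0.457022.
1 − 2Q = 0.8314, giving −¼ ln(0.8314) = 0.046161.
d = 0.457022 + 0.046161 = 0.503183.
Under a molecular clock d = 2μt, so t = d/(2μ) = 0.503183 / (2 × 0.017) = 14.80 Myr.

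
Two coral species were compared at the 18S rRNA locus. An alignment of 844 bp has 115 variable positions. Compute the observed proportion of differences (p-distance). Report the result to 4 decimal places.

p = 115/844 = 0.136255… ≈ 0.1363 (to 4 d.p.).

0.1363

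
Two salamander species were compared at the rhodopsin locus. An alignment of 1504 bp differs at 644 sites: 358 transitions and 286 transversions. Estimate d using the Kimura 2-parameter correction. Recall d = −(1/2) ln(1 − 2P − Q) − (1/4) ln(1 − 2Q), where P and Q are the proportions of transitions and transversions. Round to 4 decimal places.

P = 358/1504 ≈ 0.238032 and Q = 286/1504 ≈ 0.19016.
Under the Kimura two-parameter model, d = −½ ln(1 − 2P − Q) − ¼ ln(1 − 2Q).
1 − 2P − Q = 0.333776, giving −½ ln(0.333776) = 0.548643.
1 − 2Q = 0.61968, giving −¼ ln(0.61968) = 0.119638.
d = 0.548643 + 0.119638 = 0.668281.

0.6683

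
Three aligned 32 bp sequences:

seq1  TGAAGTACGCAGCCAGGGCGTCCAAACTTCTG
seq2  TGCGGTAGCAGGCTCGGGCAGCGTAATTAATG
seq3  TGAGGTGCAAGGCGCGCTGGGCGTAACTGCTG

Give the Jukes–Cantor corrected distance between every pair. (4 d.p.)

seq1–seq2: 15/32 sites differ → p = 0.46875, d = −0.75 ln(1 − 0.625) = 0.735622 ≈ 0.7356.
seq1–seq3: 14/32 sites differ → p = 0.4375, d = −0.75 ln(1 − 0.583333) = 0.656601 ≈ 0.6566.
seq2–seq3: 12/32 sites differ → p = 0.375, d = −0.75 ln(1 − 0.5) = 0.519860 ≈ 0.5199.

d(seq1,seq2) = 0.7356, d(seq1,seq3) = 0.6566, d(seq2,seq3) = 0.5199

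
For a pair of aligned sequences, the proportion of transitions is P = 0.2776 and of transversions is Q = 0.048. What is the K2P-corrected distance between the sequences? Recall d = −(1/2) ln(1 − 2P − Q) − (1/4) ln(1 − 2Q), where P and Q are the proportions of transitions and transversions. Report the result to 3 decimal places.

0.487

Under the Kimura two-parameter model, d = −½ ln(1 − 2P − Q) − ¼ ln(1 − 2Q).
1 − 2P − Q = 0.3968, giving −½ ln(0.3968) = 0.462161.
1 − 2Q = 0.904, giving −¼ ln(0.904) = 0.025231.
d = 0.462161 + 0.025231 = 0.487392.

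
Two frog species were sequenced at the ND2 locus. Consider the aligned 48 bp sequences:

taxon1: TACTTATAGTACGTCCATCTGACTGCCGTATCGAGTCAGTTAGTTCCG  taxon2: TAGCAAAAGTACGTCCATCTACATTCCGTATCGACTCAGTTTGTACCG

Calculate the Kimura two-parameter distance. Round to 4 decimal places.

Of 48 sites, 2 differences are transitions and 9 are transversions, so P = 2/48 ≈ 0.041667 and Q = 9/48 = 0.1875.
Under the Kimura two-parameter model, d = −½ ln(1 − 2P − Q) − ¼ ln(1 − 2Q).
1 − 2P − Q = 0.729166, giving −½ ln(0.729166) = 0.157927.
1 − 2Q = 0.625, giving −¼ ln(0.625) = 0.117501.
d = 0.157927 + 0.117501 = 0.275428.

0.2754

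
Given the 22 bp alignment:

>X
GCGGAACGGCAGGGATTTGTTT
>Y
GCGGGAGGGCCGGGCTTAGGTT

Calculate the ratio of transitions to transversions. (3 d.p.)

Transitions are A↔G and C↔T; transversions are all other mismatches.
Transitions: 1. Transversions: 5.
R = 1/5 = 0.200.

0.200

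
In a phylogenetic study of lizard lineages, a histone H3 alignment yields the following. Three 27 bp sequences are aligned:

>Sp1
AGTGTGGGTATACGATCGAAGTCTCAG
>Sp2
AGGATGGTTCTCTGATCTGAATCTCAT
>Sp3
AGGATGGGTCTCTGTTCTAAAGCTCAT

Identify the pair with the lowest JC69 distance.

Sp2 and Sp3

Sp1–Sp2: 10/27 differ, p = 0.370, d = 0.511.
Sp1–Sp3: 10/27 differ, p = 0.370, d = 0.511.
Sp2–Sp3: 4/27 differ, p = 0.148, d = 0.165.
The smallest distance is between Sp2 and Sp3.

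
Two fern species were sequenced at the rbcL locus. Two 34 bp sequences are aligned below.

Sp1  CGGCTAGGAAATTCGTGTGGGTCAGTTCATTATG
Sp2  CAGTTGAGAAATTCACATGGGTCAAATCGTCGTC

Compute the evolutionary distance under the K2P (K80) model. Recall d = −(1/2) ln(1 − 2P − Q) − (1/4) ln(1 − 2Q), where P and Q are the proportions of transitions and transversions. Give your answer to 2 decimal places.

0.64

Of 34 sites, 11 differences are transitions and 2 are transversions, so P = 11/34 ≈ 0.323529 and Q = 2/34 ≈ 0.058824.
Under the Kimura two-parameter model, d = −½ ln(1 − 2P − Q) − ¼ ln(1 − 2Q).
1 − 2P − Q = 0.294118, giving −½ ln(0.294118) = 0.611887.
1 − 2Q = 0.882352, giving −¼ ln(0.882352) = 0.031291.
d = 0.611887 + 0.031291 = 0.643178.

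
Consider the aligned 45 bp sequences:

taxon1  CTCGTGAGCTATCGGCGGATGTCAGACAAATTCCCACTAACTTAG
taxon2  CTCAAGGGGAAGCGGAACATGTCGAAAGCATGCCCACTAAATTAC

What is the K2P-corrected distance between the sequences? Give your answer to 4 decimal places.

0.5256

Of 45 sites, 6 differences are transitions and 11 are transversions, so P = 6/45 ≈ 0.133333 and Q = 11/45 ≈ 0.244444.
Under the Kimura two-parameter model, d = −½ ln(1 − 2P − Q) − ¼ ln(1 − 2Q).
1 − 2P − Q = 0.48889, giving −½ ln(0.48889) = 0.357809.
1 − 2Q = 0.511112, giving −¼ ln(0.511112) = 0.167792.
d = 0.357809 + 0.167792 = 0.525601.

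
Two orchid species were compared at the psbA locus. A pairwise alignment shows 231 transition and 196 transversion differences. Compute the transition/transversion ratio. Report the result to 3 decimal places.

1.179

R = 231/196 = 1.178571… ≈ 1.179 (to 3 d.p.).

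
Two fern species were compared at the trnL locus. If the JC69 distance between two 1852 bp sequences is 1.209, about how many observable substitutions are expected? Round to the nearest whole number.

Invert JC69: p = (3/4)(1 − e^(−4d/3)) = 0.75 × (1 − e^(-1.612)) = 0.75 × (1 − 0.199488) = 0.600384.
Expected differing sites = pL ≈ 0.600384 × 1852 = 1111.911168 ≈ 1112.

1112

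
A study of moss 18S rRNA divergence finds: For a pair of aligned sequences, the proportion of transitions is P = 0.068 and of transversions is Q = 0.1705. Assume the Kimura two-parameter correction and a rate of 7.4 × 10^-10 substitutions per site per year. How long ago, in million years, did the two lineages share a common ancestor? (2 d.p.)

Under the Kimura two-parameter model, d = −½ ln(1 − 2P − Q) − ¼ ln(1 − 2Q).
1 − 2P − Q = 0.6935, giving −½ ln(0.6935) = 0.183002.
1 − 2Q = 0.659, giving −¼ ln(0.659) = 0.104258.
d = 0.183002 + 0.104258 = 0.287260.
Under a molecular clock d = 2μt, so t = d/(2μ) = 0.287260 / (2 × 7.4 × 10^-10) = 194.09 million years.

194.09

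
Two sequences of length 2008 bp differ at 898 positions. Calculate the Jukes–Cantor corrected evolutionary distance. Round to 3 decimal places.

0.680

p = 898/2008 ≈ 0.447211.
d = −(3/4) ln(1 − 4p/3) = −0.75 ln(1 − 0.596281) = −0.75 ln(0.403719)
  = −0.75 × (-0.907036) = 0.680277 substitutions/site.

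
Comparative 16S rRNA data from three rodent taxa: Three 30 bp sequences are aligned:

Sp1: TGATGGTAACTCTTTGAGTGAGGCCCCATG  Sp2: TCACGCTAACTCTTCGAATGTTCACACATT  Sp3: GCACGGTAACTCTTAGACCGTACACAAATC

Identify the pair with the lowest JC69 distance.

Sp2 and Sp3

Sp1–Sp2: 11/30 differ, p = 0.367, d = 0.503.
Sp1–Sp3: 13/30 differ, p = 0.433, d = 0.647.
Sp2–Sp3: 8/30 differ, p = 0.267, d = 0.330.
The smallest distance is between Sp2 and Sp3.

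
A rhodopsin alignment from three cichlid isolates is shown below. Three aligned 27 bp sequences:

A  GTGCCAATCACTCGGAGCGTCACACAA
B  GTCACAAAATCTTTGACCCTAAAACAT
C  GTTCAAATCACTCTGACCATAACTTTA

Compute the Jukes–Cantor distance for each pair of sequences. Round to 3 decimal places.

A–B: 12/27 sites differ → p ≈ 0.444444, d = −0.75 ln(1 − 0.592592) = 0.673455 ≈ 0.673.
A–C: 9/27 sites differ → p ≈ 0.333333, d = −0.75 ln(1 − 0.444444) = 0.440839 ≈ 0.441.
B–C: 13/27 sites differ → p ≈ 0.481481, d = −0.75 ln(1 − 0.641975) = 0.770364 ≈ 0.770.

d(A,B) = 0.673, d(A,C) = 0.441, d(B,C) = 0.770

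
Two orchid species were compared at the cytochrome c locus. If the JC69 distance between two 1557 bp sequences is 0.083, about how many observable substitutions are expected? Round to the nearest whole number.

122

Invert JC69: p = (3/4)(1 − e^(−4d/3)) = 0.75 × (1 − e^(-0.110667)) = 0.75 × (1 − 0.895237) = 0.078572.
Expected differing sites = pL ≈ 0.078572 × 1557 = 122.336604 ≈ 122.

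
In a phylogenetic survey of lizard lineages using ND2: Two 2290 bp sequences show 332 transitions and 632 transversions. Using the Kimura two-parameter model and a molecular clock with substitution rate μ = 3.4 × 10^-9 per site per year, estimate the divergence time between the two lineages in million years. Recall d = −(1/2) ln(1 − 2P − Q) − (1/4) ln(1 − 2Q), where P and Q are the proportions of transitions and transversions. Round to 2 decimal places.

P = 332/2290 ≈ 0.144978 and Q = 632/2290 ≈ 0.275983.
Under the Kimura two-parameter model, d = −½ ln(1 − 2P − Q) − ¼ ln(1 − 2Q).
1 − 2P − Q = 0.434061, giving −½ ln(0.434061) = 0.417285.
1 − 2Q = 0.448034, giving −¼ ln(0.448034) = 0.200722.
d = 0.417285 + 0.200722 = 0.618007.
Under a molecular clock d = 2μt, so t = d/(2μ) = 0.618007 / (2 × 3.4 × 10^-9) = 90.88 million years.

90.88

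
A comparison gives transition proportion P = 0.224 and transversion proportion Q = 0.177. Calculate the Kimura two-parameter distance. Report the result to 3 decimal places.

Under the Kimura two-parameter model, d = −½ ln(1 − 2P − Q) − ¼ ln(1 − 2Q).
1 − 2P − Q = 0.375, giving −½ ln(0.375) = 0.490415.
1 − 2Q = 0.646, giving −¼ ln(0.646) = 0.109239.
d = 0.490415 + 0.109239 = 0.599654.

0.600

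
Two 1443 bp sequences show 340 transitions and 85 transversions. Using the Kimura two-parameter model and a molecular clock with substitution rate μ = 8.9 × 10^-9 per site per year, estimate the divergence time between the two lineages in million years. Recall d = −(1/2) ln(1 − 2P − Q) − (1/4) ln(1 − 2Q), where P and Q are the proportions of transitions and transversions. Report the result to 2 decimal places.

22.98

P = 340/1443 ≈ 0.23562 and Q = 85/1443 ≈ 0.058905.
Under the Kimura two-parameter model, d = −½ ln(1 − 2P − Q) − ¼ ln(1 − 2Q).
1 − 2P − Q = 0.469855, giving −½ ln(0.469855) = 0.377666.
1 − 2Q = 0.88219, giving −¼ ln(0.88219) = 0.031337.
d = 0.377666 + 0.031337 = 0.409003.
Under a molecular clock d = 2μt, so t = d/(2μ) = 0.409003 / (2 × 8.9 × 10^-9) = 22.98 million years.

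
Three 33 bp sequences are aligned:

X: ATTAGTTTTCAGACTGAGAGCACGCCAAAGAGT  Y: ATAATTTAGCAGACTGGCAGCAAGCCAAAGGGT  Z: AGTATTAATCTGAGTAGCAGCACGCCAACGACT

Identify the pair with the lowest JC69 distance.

X and Y

X–Y: 8/33 differ, p = 0.242, d = 0.293.
X–Z: 11/33 differ, p = 0.333, d = 0.441.
Y–Z: 11/33 differ, p = 0.333, d = 0.441.
The smallest distance is between X and Y.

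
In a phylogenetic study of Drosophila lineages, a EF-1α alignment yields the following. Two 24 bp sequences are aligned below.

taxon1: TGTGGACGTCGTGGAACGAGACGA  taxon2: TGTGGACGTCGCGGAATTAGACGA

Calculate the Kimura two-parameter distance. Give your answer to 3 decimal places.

Of 24 sites, 2 differences are transitions and 1 are transversions, so P = 2/24 ≈ 0.083333 and Q = 1/24 ≈ 0.041667.
Under the Kimura two-parameter model, d = −½ ln(1 − 2P − Q) − ¼ ln(1 − 2Q).
1 − 2P − Q = 0.791667, giving −½ ln(0.791667) = 0.116807.
1 − 2Q = 0.916666, giving −¼ ln(0.916666) = 0.021753.
d = 0.116807 + 0.021753 = 0.138560.

0.139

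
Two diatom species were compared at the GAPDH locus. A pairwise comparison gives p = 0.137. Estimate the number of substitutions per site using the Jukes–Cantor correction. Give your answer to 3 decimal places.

d = −(3/4) ln(1 − 4p/3) = −0.75 ln(1 − 0.182667) = −0.75 ln(0.817333)
  = −0.75 × (-0.201709) = 0.151282 substitutions/site.

0.151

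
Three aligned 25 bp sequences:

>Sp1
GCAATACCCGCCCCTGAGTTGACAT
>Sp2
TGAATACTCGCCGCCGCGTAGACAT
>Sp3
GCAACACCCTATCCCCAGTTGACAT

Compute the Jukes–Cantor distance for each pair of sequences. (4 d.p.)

Sp1–Sp2: 7/25 sites differ → p = 0.28, d = −0.75 ln(1 − 0.373333) = 0.350505 ≈ 0.3505.
Sp1–Sp3: 6/25 sites differ → p = 0.24, d = −0.75 ln(1 − 0.32) = 0.289247 ≈ 0.2892.
Sp2–Sp3: 11/25 sites differ → p = 0.44, d = −0.75 ln(1 − 0.586667) = 0.662626 ≈ 0.6626.

d(Sp1,Sp2) = 0.3505, d(Sp1,Sp3) = 0.2892, d(Sp2,Sp3) = 0.6626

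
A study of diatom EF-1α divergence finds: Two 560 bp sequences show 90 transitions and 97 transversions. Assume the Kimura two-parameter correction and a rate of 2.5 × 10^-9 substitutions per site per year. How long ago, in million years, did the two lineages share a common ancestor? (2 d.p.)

P = 90/560 ≈ 0.160714 and Q = 97/560 ≈ 0.173214.
Under the Kimura two-parameter model, d = −½ ln(1 − 2P − Q) − ¼ ln(1 − 2Q).
1 − 2P − Q = 0.505358, giving −½ ln(0.505358) = 0.341244.
1 − 2Q = 0.653572, giving −¼ ln(0.653572) = 0.106326.
d = 0.341244 + 0.106326 = 0.447570.
Under a molecular clock d = 2μt, so t = d/(2μ) = 0.447570 / (2 × 2.5 × 10^-9) = 89.51 million years.

89.51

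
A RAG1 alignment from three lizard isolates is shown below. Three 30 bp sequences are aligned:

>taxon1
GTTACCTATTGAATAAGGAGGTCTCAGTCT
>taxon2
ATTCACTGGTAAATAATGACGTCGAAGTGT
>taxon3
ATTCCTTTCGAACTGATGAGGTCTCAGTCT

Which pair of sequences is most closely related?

taxon1 and taxon3

taxon1–taxon2: 11/30 differ, p = 0.367, d = 0.503.
taxon1–taxon3: 10/30 differ, p = 0.333, d = 0.441.
taxon2–taxon3: 11/30 differ, p = 0.367, d = 0.503.
The smallest distance is between taxon1 and taxon3.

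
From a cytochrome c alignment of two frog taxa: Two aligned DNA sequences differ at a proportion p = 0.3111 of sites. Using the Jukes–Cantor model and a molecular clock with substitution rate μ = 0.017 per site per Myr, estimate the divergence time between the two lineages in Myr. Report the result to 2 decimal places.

11.82

d = −(3/4) ln(1 − 4p/3) = −0.75 ln(1 − 0.4148) = −0.75 ln(0.5852)
  = −0.75 × (-0.535802) = 0.401852 substitutions/site.
Under a molecular clock d = 2μt, so t = d/(2μ) = 0.401852 / (2 × 0.017) = 11.82 Myr.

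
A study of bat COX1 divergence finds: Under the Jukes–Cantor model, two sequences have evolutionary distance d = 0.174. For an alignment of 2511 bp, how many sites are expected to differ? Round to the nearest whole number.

Invert JC69: p = (3/4)(1 − e^(−4d/3)) = 0.75 × (1 − e^(-0.232)) = 0.75 × (1 − 0.792946) = 0.155291.
Expected differing sites = pL ≈ 0.155291 × 2511 = 389.935701 ≈ 390.

390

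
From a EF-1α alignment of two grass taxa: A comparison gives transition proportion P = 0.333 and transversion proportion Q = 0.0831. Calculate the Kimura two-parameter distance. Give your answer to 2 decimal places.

Under the Kimura two-parameter model, d = −½ ln(1 − 2P − Q) − ¼ ln(1 − 2Q).
1 − 2P − Q = 0.2509, giving −½ ln(0.2509) = 0.691350.
1 − 2Q = 0.8338, giving −¼ ln(0.8338) = 0.045440.
d = 0.691350 + 0.045440 = 0.736790.

0.74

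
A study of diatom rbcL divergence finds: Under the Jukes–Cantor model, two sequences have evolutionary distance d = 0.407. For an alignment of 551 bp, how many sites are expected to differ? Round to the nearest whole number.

173

Invert JC69: p = (3/4)(1 − e^(−4d/3)) = 0.75 × (1 − e^(-0.542667)) = 0.75 × (1 − 0.581196) = 0.314103.
Expected differing sites = pL ≈ 0.314103 × 551 = 173.070753 ≈ 173.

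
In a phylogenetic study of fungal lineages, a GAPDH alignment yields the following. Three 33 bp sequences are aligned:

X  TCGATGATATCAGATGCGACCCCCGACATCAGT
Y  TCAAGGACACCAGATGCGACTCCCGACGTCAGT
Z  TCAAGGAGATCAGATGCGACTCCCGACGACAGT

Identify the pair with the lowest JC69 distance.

X–Y: 6/33 differ, p = 0.182, d = 0.208.
X–Z: 6/33 differ, p = 0.182, d = 0.208.
Y–Z: 3/33 differ, p = 0.091, d = 0.097.
The smallest distance is between Y and Z.

Y and Z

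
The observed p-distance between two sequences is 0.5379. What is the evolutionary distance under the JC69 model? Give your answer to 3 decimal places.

0.947

d = −(3/4) ln(1 − 4p/3) = −0.75 ln(1 − 0.7172) = −0.75 ln(0.2828)
  = −0.75 × (-1.263015) = 0.947261 substitutions/site.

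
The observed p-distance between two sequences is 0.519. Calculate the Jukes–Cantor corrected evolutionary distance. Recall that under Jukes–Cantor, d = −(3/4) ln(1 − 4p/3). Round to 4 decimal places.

d = −(3/4) ln(1 − 4p/3) = −0.75 ln(1 − 0.692) = −0.75 ln(0.308)
  = −0.75 × (-1.177655) = 0.883241 substitutions/site.

0.8832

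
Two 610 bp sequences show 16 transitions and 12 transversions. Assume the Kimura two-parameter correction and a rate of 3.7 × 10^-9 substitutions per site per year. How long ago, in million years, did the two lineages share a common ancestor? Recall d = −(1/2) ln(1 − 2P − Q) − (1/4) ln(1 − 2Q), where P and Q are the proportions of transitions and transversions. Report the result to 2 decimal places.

6.41

P = 16/610 ≈ 0.02623 and Q = 12/610 ≈ 0.019672.
Under the Kimura two-parameter model, d = −½ ln(1 − 2P − Q) − ¼ ln(1 − 2Q).
1 − 2P − Q = 0.927868, giving −½ ln(0.927868) = 0.037433.
1 − 2Q = 0.960656, giving −¼ ln(0.960656) = 0.010035.
d = 0.037433 + 0.010035 = 0.047468.
Under a molecular clock d = 2μt, so t = d/(2μ) = 0.047468 / (2 × 3.7 × 10^-9) = 6.41 million years.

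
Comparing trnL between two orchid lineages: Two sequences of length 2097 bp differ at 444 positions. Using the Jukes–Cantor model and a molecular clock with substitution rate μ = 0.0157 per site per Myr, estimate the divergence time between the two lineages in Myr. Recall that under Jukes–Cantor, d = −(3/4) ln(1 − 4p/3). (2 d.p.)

7.92

p = 444/2097 ≈ 0.211731.
d = −(3/4) ln(1 − 4p/3) = −0.75 ln(1 − 0.282308) = −0.75 ln(0.717692)
  = −0.75 × (-0.331715) = 0.248786 substitutions/site.
Under a molecular clock d = 2μt, so t = d/(2μ) = 0.248786 / (2 × 0.0157) = 7.92 Myr.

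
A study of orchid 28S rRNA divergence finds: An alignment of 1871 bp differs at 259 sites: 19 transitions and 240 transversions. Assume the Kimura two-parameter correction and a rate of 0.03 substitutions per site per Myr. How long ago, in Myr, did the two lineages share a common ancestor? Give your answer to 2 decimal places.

2.58

P = 19/1871 ≈ 0.010155 and Q = 240/1871 ≈ 0.128274.
Under the Kimura two-parameter model, d = −½ ln(1 − 2P − Q) − ¼ ln(1 − 2Q).
1 − 2P − Q = 0.851416, giving −½ ln(0.851416) = 0.080427.
1 − 2Q = 0.743452, giving −¼ ln(0.743452) = 0.074113.
d = 0.080427 + 0.074113 = 0.154540.
Under a molecular clock d = 2μt, so t = d/(2μ) = 0.154540 / (2 × 0.03) = 2.58 Myr.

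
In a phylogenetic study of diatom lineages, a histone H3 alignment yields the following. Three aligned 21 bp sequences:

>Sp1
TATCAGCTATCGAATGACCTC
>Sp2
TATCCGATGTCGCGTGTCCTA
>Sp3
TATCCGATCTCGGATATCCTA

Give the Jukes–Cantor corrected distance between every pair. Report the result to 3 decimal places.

Sp1–Sp2: 7/21 sites differ → p ≈ 0.333333, d = −0.75 ln(1 − 0.444444) = 0.440839 ≈ 0.441.
Sp1–Sp3: 7/21 sites differ → p ≈ 0.333333, d = −0.75 ln(1 − 0.444444) = 0.440839 ≈ 0.441.
Sp2–Sp3: 4/21 sites differ → p ≈ 0.190476, d = −0.75 ln(1 − 0.253968) = 0.219740 ≈ 0.220.

d(Sp1,Sp2) = 0.441, d(Sp1,Sp3) = 0.441, d(Sp2,Sp3) = 0.220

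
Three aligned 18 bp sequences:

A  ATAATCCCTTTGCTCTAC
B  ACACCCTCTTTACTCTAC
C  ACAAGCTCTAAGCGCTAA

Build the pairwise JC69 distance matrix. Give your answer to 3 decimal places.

A–B: 5/18 sites differ → p ≈ 0.277778, d = −0.75 ln(1 − 0.370371) = 0.346968 ≈ 0.347.
A–C: 7/18 sites differ → p ≈ 0.388889, d = −0.75 ln(1 − 0.518519) = 0.548166 ≈ 0.548.
B–C: 7/18 sites differ → p ≈ 0.388889, d = −0.75 ln(1 − 0.518519) = 0.548166 ≈ 0.548.

d(A,B) = 0.347, d(A,C) = 0.548, d(B,C) = 0.548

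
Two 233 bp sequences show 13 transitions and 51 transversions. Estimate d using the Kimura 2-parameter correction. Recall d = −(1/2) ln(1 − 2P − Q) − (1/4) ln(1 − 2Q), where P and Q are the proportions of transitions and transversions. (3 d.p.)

P = 13/233 ≈ 0.055794 and Q = 51/233 ≈ 0.218884.
Under the Kimura two-parameter model, d = −½ ln(1 − 2P − Q) − ¼ ln(1 − 2Q).
1 − 2P − Q = 0.669528, giving −½ ln(0.669528) = 0.200591.
1 − 2Q = 0.562232, giving −¼ ln(0.562232) = 0.143960.
d = 0.200591 + 0.143960 = 0.344551.

0.345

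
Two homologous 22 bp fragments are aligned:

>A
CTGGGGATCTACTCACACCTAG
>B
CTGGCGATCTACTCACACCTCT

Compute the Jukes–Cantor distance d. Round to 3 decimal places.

0.151

The sequences differ at 3 of 22 sites (5, 21, 22), so p = 3/22 ≈ 0.136364.
d = −(3/4) ln(1 − 4p/3) = −0.75 ln(1 − 0.181819) = −0.75 ln(0.818181)
  = −0.75 × (-0.200672) = 0.150504 substitutions/site.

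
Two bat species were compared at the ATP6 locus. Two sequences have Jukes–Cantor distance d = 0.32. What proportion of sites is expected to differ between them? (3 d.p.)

p = (3/4)(1 − e^(−4d/3)) = 0.75 × (1 − e^(-0.426667)) = 0.75 × (1 − 0.652681) = 0.260489.

0.260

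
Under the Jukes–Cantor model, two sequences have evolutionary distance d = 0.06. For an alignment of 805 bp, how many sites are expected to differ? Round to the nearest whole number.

Invert JC69: p = (3/4)(1 − e^(−4d/3)) = 0.75 × (1 − e^(-0.08)) = 0.75 × (1 − 0.923116) = 0.057663.
Expected differing sites = pL ≈ 0.057663 × 805 = 46.418715 ≈ 46.

46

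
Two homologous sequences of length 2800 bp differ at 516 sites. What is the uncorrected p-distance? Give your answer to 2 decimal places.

0.18

p = 516/2800 = 0.184285… ≈ 0.18 (to 2 d.p.).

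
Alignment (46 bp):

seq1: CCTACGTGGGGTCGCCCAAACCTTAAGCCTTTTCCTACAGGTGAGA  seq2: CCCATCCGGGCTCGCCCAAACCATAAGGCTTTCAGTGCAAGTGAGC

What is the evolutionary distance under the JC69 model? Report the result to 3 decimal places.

0.355

The sequences differ at 13 of 46 sites, so p = 13/46 ≈ 0.282609.
d = −(3/4) ln(1 − 4p/3) = −0.75 ln(1 − 0.376812) = −0.75 ln(0.623188)
  = −0.75 × (-0.472907) = 0.354680 substitutions/site.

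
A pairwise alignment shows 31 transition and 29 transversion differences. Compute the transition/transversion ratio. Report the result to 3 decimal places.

1.069

R = 31/29 = 1.068965… ≈ 1.069 (to 3 d.p.).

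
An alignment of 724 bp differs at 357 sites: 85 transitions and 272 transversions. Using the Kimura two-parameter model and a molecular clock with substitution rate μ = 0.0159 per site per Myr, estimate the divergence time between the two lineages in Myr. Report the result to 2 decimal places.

25.77

P = 85/724 ≈ 0.117403 and Q = 272/724 ≈ 0.375691.
Under the Kimura two-parameter model, d = −½ ln(1 − 2P − Q) − ¼ ln(1 − 2Q).
1 − 2P − Q = 0.389503, giving −½ ln(0.389503) = 0.471442.
1 − 2Q = 0.248618, giving −¼ ln(0.248618) = 0.347959.
d = 0.471442 + 0.347959 = 0.819401.
Under a molecular clock d = 2μt, so t = d/(2μ) = 0.819401 / (2 × 0.0159) = 25.77 Myr.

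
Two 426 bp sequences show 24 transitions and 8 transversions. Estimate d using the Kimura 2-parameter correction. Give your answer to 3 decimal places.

0.080

P = 24/426 ≈ 0.056338 and Q = 8/426 ≈ 0.018779.
Under the Kimura two-parameter model, d = −½ ln(1 − 2P − Q) − ¼ ln(1 − 2Q).
1 − 2P − Q = 0.868545, giving −½ ln(0.868545) = 0.070468.
1 − 2Q = 0.962442, giving −¼ ln(0.962442) = 0.009570.
d = 0.070468 + 0.009570 = 0.080038.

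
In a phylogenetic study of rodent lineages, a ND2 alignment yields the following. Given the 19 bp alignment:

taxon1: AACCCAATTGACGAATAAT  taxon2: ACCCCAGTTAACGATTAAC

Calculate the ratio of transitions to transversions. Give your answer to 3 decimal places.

1.500

Transitions are A↔G and C↔T; transversions are all other mismatches.
Transitions: 3. Transversions: 2.
R = 3/2 = 1.500.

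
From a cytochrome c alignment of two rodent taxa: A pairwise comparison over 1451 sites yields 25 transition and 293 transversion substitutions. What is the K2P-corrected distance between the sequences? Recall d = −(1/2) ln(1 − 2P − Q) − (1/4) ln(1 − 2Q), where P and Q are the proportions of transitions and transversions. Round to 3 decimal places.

P = 25/1451 ≈ 0.017229 and Q = 293/1451 ≈ 0.20193.
Under the Kimura two-parameter model, d = −½ ln(1 − 2P − Q) − ¼ ln(1 − 2Q).
1 − 2P − Q = 0.763612, giving −½ ln(0.763612) = 0.134848.
1 − 2Q = 0.59614, giving −¼ ln(0.59614) = 0.129320.
d = 0.134848 + 0.129320 = 0.264168.

0.264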